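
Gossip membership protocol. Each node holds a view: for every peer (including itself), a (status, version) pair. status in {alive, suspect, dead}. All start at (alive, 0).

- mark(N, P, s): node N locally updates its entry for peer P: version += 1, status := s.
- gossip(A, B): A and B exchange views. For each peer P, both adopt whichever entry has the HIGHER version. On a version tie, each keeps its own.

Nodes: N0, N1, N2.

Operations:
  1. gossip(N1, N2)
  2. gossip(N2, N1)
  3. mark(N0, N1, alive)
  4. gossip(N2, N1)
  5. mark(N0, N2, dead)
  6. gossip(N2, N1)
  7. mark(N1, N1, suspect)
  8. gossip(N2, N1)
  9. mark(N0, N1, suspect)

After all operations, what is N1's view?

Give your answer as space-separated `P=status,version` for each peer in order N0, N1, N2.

Answer: N0=alive,0 N1=suspect,1 N2=alive,0

Derivation:
Op 1: gossip N1<->N2 -> N1.N0=(alive,v0) N1.N1=(alive,v0) N1.N2=(alive,v0) | N2.N0=(alive,v0) N2.N1=(alive,v0) N2.N2=(alive,v0)
Op 2: gossip N2<->N1 -> N2.N0=(alive,v0) N2.N1=(alive,v0) N2.N2=(alive,v0) | N1.N0=(alive,v0) N1.N1=(alive,v0) N1.N2=(alive,v0)
Op 3: N0 marks N1=alive -> (alive,v1)
Op 4: gossip N2<->N1 -> N2.N0=(alive,v0) N2.N1=(alive,v0) N2.N2=(alive,v0) | N1.N0=(alive,v0) N1.N1=(alive,v0) N1.N2=(alive,v0)
Op 5: N0 marks N2=dead -> (dead,v1)
Op 6: gossip N2<->N1 -> N2.N0=(alive,v0) N2.N1=(alive,v0) N2.N2=(alive,v0) | N1.N0=(alive,v0) N1.N1=(alive,v0) N1.N2=(alive,v0)
Op 7: N1 marks N1=suspect -> (suspect,v1)
Op 8: gossip N2<->N1 -> N2.N0=(alive,v0) N2.N1=(suspect,v1) N2.N2=(alive,v0) | N1.N0=(alive,v0) N1.N1=(suspect,v1) N1.N2=(alive,v0)
Op 9: N0 marks N1=suspect -> (suspect,v2)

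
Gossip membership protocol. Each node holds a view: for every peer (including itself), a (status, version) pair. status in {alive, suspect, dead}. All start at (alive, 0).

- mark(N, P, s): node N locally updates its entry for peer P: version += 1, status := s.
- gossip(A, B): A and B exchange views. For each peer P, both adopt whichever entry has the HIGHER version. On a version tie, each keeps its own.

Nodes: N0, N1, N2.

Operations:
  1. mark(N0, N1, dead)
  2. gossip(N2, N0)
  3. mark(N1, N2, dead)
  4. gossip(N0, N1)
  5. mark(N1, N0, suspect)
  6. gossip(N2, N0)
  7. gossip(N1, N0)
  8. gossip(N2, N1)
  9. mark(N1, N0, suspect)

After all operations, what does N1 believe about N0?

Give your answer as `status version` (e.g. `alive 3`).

Op 1: N0 marks N1=dead -> (dead,v1)
Op 2: gossip N2<->N0 -> N2.N0=(alive,v0) N2.N1=(dead,v1) N2.N2=(alive,v0) | N0.N0=(alive,v0) N0.N1=(dead,v1) N0.N2=(alive,v0)
Op 3: N1 marks N2=dead -> (dead,v1)
Op 4: gossip N0<->N1 -> N0.N0=(alive,v0) N0.N1=(dead,v1) N0.N2=(dead,v1) | N1.N0=(alive,v0) N1.N1=(dead,v1) N1.N2=(dead,v1)
Op 5: N1 marks N0=suspect -> (suspect,v1)
Op 6: gossip N2<->N0 -> N2.N0=(alive,v0) N2.N1=(dead,v1) N2.N2=(dead,v1) | N0.N0=(alive,v0) N0.N1=(dead,v1) N0.N2=(dead,v1)
Op 7: gossip N1<->N0 -> N1.N0=(suspect,v1) N1.N1=(dead,v1) N1.N2=(dead,v1) | N0.N0=(suspect,v1) N0.N1=(dead,v1) N0.N2=(dead,v1)
Op 8: gossip N2<->N1 -> N2.N0=(suspect,v1) N2.N1=(dead,v1) N2.N2=(dead,v1) | N1.N0=(suspect,v1) N1.N1=(dead,v1) N1.N2=(dead,v1)
Op 9: N1 marks N0=suspect -> (suspect,v2)

Answer: suspect 2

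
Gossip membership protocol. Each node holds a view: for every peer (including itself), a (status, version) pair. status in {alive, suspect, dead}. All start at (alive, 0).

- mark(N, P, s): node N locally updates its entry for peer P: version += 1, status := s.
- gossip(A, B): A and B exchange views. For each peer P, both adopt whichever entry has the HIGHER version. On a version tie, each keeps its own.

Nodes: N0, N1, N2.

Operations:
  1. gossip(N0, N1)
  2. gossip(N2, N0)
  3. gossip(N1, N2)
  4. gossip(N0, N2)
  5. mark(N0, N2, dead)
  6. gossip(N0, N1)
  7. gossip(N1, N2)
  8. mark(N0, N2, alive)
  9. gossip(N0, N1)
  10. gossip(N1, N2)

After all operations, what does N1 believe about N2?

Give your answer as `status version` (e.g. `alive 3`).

Op 1: gossip N0<->N1 -> N0.N0=(alive,v0) N0.N1=(alive,v0) N0.N2=(alive,v0) | N1.N0=(alive,v0) N1.N1=(alive,v0) N1.N2=(alive,v0)
Op 2: gossip N2<->N0 -> N2.N0=(alive,v0) N2.N1=(alive,v0) N2.N2=(alive,v0) | N0.N0=(alive,v0) N0.N1=(alive,v0) N0.N2=(alive,v0)
Op 3: gossip N1<->N2 -> N1.N0=(alive,v0) N1.N1=(alive,v0) N1.N2=(alive,v0) | N2.N0=(alive,v0) N2.N1=(alive,v0) N2.N2=(alive,v0)
Op 4: gossip N0<->N2 -> N0.N0=(alive,v0) N0.N1=(alive,v0) N0.N2=(alive,v0) | N2.N0=(alive,v0) N2.N1=(alive,v0) N2.N2=(alive,v0)
Op 5: N0 marks N2=dead -> (dead,v1)
Op 6: gossip N0<->N1 -> N0.N0=(alive,v0) N0.N1=(alive,v0) N0.N2=(dead,v1) | N1.N0=(alive,v0) N1.N1=(alive,v0) N1.N2=(dead,v1)
Op 7: gossip N1<->N2 -> N1.N0=(alive,v0) N1.N1=(alive,v0) N1.N2=(dead,v1) | N2.N0=(alive,v0) N2.N1=(alive,v0) N2.N2=(dead,v1)
Op 8: N0 marks N2=alive -> (alive,v2)
Op 9: gossip N0<->N1 -> N0.N0=(alive,v0) N0.N1=(alive,v0) N0.N2=(alive,v2) | N1.N0=(alive,v0) N1.N1=(alive,v0) N1.N2=(alive,v2)
Op 10: gossip N1<->N2 -> N1.N0=(alive,v0) N1.N1=(alive,v0) N1.N2=(alive,v2) | N2.N0=(alive,v0) N2.N1=(alive,v0) N2.N2=(alive,v2)

Answer: alive 2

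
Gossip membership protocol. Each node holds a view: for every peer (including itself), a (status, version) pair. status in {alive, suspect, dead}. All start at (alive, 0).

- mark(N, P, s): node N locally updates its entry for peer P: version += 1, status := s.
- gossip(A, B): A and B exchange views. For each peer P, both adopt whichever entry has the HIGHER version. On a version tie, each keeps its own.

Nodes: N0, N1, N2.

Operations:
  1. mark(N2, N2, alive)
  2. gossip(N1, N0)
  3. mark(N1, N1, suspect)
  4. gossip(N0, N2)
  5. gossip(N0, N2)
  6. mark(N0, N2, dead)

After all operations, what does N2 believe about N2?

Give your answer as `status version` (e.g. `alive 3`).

Answer: alive 1

Derivation:
Op 1: N2 marks N2=alive -> (alive,v1)
Op 2: gossip N1<->N0 -> N1.N0=(alive,v0) N1.N1=(alive,v0) N1.N2=(alive,v0) | N0.N0=(alive,v0) N0.N1=(alive,v0) N0.N2=(alive,v0)
Op 3: N1 marks N1=suspect -> (suspect,v1)
Op 4: gossip N0<->N2 -> N0.N0=(alive,v0) N0.N1=(alive,v0) N0.N2=(alive,v1) | N2.N0=(alive,v0) N2.N1=(alive,v0) N2.N2=(alive,v1)
Op 5: gossip N0<->N2 -> N0.N0=(alive,v0) N0.N1=(alive,v0) N0.N2=(alive,v1) | N2.N0=(alive,v0) N2.N1=(alive,v0) N2.N2=(alive,v1)
Op 6: N0 marks N2=dead -> (dead,v2)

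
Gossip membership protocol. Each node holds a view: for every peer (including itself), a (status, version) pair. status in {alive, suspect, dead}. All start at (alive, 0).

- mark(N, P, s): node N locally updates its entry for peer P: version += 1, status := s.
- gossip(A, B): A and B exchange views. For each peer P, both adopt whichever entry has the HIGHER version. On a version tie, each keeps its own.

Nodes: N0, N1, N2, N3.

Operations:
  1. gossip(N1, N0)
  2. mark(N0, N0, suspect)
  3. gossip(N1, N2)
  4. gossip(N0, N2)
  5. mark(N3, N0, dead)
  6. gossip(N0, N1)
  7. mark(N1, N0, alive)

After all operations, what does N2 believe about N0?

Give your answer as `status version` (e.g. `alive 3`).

Op 1: gossip N1<->N0 -> N1.N0=(alive,v0) N1.N1=(alive,v0) N1.N2=(alive,v0) N1.N3=(alive,v0) | N0.N0=(alive,v0) N0.N1=(alive,v0) N0.N2=(alive,v0) N0.N3=(alive,v0)
Op 2: N0 marks N0=suspect -> (suspect,v1)
Op 3: gossip N1<->N2 -> N1.N0=(alive,v0) N1.N1=(alive,v0) N1.N2=(alive,v0) N1.N3=(alive,v0) | N2.N0=(alive,v0) N2.N1=(alive,v0) N2.N2=(alive,v0) N2.N3=(alive,v0)
Op 4: gossip N0<->N2 -> N0.N0=(suspect,v1) N0.N1=(alive,v0) N0.N2=(alive,v0) N0.N3=(alive,v0) | N2.N0=(suspect,v1) N2.N1=(alive,v0) N2.N2=(alive,v0) N2.N3=(alive,v0)
Op 5: N3 marks N0=dead -> (dead,v1)
Op 6: gossip N0<->N1 -> N0.N0=(suspect,v1) N0.N1=(alive,v0) N0.N2=(alive,v0) N0.N3=(alive,v0) | N1.N0=(suspect,v1) N1.N1=(alive,v0) N1.N2=(alive,v0) N1.N3=(alive,v0)
Op 7: N1 marks N0=alive -> (alive,v2)

Answer: suspect 1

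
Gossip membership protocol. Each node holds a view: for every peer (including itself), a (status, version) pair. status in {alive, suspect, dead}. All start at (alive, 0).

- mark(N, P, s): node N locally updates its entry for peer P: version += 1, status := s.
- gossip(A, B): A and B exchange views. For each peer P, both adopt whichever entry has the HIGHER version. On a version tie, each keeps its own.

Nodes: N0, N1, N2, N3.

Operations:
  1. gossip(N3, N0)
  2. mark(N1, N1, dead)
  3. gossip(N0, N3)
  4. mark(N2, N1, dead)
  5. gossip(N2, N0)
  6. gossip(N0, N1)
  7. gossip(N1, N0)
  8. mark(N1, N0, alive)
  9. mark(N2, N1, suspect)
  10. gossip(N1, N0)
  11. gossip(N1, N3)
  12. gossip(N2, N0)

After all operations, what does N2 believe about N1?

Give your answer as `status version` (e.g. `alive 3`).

Op 1: gossip N3<->N0 -> N3.N0=(alive,v0) N3.N1=(alive,v0) N3.N2=(alive,v0) N3.N3=(alive,v0) | N0.N0=(alive,v0) N0.N1=(alive,v0) N0.N2=(alive,v0) N0.N3=(alive,v0)
Op 2: N1 marks N1=dead -> (dead,v1)
Op 3: gossip N0<->N3 -> N0.N0=(alive,v0) N0.N1=(alive,v0) N0.N2=(alive,v0) N0.N3=(alive,v0) | N3.N0=(alive,v0) N3.N1=(alive,v0) N3.N2=(alive,v0) N3.N3=(alive,v0)
Op 4: N2 marks N1=dead -> (dead,v1)
Op 5: gossip N2<->N0 -> N2.N0=(alive,v0) N2.N1=(dead,v1) N2.N2=(alive,v0) N2.N3=(alive,v0) | N0.N0=(alive,v0) N0.N1=(dead,v1) N0.N2=(alive,v0) N0.N3=(alive,v0)
Op 6: gossip N0<->N1 -> N0.N0=(alive,v0) N0.N1=(dead,v1) N0.N2=(alive,v0) N0.N3=(alive,v0) | N1.N0=(alive,v0) N1.N1=(dead,v1) N1.N2=(alive,v0) N1.N3=(alive,v0)
Op 7: gossip N1<->N0 -> N1.N0=(alive,v0) N1.N1=(dead,v1) N1.N2=(alive,v0) N1.N3=(alive,v0) | N0.N0=(alive,v0) N0.N1=(dead,v1) N0.N2=(alive,v0) N0.N3=(alive,v0)
Op 8: N1 marks N0=alive -> (alive,v1)
Op 9: N2 marks N1=suspect -> (suspect,v2)
Op 10: gossip N1<->N0 -> N1.N0=(alive,v1) N1.N1=(dead,v1) N1.N2=(alive,v0) N1.N3=(alive,v0) | N0.N0=(alive,v1) N0.N1=(dead,v1) N0.N2=(alive,v0) N0.N3=(alive,v0)
Op 11: gossip N1<->N3 -> N1.N0=(alive,v1) N1.N1=(dead,v1) N1.N2=(alive,v0) N1.N3=(alive,v0) | N3.N0=(alive,v1) N3.N1=(dead,v1) N3.N2=(alive,v0) N3.N3=(alive,v0)
Op 12: gossip N2<->N0 -> N2.N0=(alive,v1) N2.N1=(suspect,v2) N2.N2=(alive,v0) N2.N3=(alive,v0) | N0.N0=(alive,v1) N0.N1=(suspect,v2) N0.N2=(alive,v0) N0.N3=(alive,v0)

Answer: suspect 2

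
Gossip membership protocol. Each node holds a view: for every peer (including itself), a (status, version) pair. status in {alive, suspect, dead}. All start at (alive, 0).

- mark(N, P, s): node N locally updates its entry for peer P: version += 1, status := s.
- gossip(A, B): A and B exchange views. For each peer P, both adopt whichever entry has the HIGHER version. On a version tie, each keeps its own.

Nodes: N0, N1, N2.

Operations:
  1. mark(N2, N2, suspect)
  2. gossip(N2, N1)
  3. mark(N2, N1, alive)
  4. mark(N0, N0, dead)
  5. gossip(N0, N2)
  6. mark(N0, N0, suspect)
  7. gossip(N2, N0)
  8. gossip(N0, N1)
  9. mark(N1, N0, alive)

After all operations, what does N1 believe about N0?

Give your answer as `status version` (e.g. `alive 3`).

Op 1: N2 marks N2=suspect -> (suspect,v1)
Op 2: gossip N2<->N1 -> N2.N0=(alive,v0) N2.N1=(alive,v0) N2.N2=(suspect,v1) | N1.N0=(alive,v0) N1.N1=(alive,v0) N1.N2=(suspect,v1)
Op 3: N2 marks N1=alive -> (alive,v1)
Op 4: N0 marks N0=dead -> (dead,v1)
Op 5: gossip N0<->N2 -> N0.N0=(dead,v1) N0.N1=(alive,v1) N0.N2=(suspect,v1) | N2.N0=(dead,v1) N2.N1=(alive,v1) N2.N2=(suspect,v1)
Op 6: N0 marks N0=suspect -> (suspect,v2)
Op 7: gossip N2<->N0 -> N2.N0=(suspect,v2) N2.N1=(alive,v1) N2.N2=(suspect,v1) | N0.N0=(suspect,v2) N0.N1=(alive,v1) N0.N2=(suspect,v1)
Op 8: gossip N0<->N1 -> N0.N0=(suspect,v2) N0.N1=(alive,v1) N0.N2=(suspect,v1) | N1.N0=(suspect,v2) N1.N1=(alive,v1) N1.N2=(suspect,v1)
Op 9: N1 marks N0=alive -> (alive,v3)

Answer: alive 3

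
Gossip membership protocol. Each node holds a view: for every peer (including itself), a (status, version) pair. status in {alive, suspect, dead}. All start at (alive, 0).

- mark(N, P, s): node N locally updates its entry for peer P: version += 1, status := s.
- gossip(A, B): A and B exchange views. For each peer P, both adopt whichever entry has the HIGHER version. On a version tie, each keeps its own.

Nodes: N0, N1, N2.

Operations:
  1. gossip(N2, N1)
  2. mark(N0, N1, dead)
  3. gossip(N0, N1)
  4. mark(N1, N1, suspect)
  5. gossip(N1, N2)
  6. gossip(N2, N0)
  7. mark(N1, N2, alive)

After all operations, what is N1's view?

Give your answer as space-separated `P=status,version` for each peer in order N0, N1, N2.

Answer: N0=alive,0 N1=suspect,2 N2=alive,1

Derivation:
Op 1: gossip N2<->N1 -> N2.N0=(alive,v0) N2.N1=(alive,v0) N2.N2=(alive,v0) | N1.N0=(alive,v0) N1.N1=(alive,v0) N1.N2=(alive,v0)
Op 2: N0 marks N1=dead -> (dead,v1)
Op 3: gossip N0<->N1 -> N0.N0=(alive,v0) N0.N1=(dead,v1) N0.N2=(alive,v0) | N1.N0=(alive,v0) N1.N1=(dead,v1) N1.N2=(alive,v0)
Op 4: N1 marks N1=suspect -> (suspect,v2)
Op 5: gossip N1<->N2 -> N1.N0=(alive,v0) N1.N1=(suspect,v2) N1.N2=(alive,v0) | N2.N0=(alive,v0) N2.N1=(suspect,v2) N2.N2=(alive,v0)
Op 6: gossip N2<->N0 -> N2.N0=(alive,v0) N2.N1=(suspect,v2) N2.N2=(alive,v0) | N0.N0=(alive,v0) N0.N1=(suspect,v2) N0.N2=(alive,v0)
Op 7: N1 marks N2=alive -> (alive,v1)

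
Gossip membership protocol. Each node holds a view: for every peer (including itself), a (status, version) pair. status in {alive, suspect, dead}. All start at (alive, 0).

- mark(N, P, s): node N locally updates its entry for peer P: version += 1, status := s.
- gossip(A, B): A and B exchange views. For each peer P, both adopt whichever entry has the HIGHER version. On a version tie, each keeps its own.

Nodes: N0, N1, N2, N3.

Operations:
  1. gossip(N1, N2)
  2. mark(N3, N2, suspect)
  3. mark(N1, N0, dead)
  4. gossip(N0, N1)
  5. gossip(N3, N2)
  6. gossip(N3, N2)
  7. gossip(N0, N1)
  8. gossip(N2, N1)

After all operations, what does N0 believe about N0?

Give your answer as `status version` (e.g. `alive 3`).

Answer: dead 1

Derivation:
Op 1: gossip N1<->N2 -> N1.N0=(alive,v0) N1.N1=(alive,v0) N1.N2=(alive,v0) N1.N3=(alive,v0) | N2.N0=(alive,v0) N2.N1=(alive,v0) N2.N2=(alive,v0) N2.N3=(alive,v0)
Op 2: N3 marks N2=suspect -> (suspect,v1)
Op 3: N1 marks N0=dead -> (dead,v1)
Op 4: gossip N0<->N1 -> N0.N0=(dead,v1) N0.N1=(alive,v0) N0.N2=(alive,v0) N0.N3=(alive,v0) | N1.N0=(dead,v1) N1.N1=(alive,v0) N1.N2=(alive,v0) N1.N3=(alive,v0)
Op 5: gossip N3<->N2 -> N3.N0=(alive,v0) N3.N1=(alive,v0) N3.N2=(suspect,v1) N3.N3=(alive,v0) | N2.N0=(alive,v0) N2.N1=(alive,v0) N2.N2=(suspect,v1) N2.N3=(alive,v0)
Op 6: gossip N3<->N2 -> N3.N0=(alive,v0) N3.N1=(alive,v0) N3.N2=(suspect,v1) N3.N3=(alive,v0) | N2.N0=(alive,v0) N2.N1=(alive,v0) N2.N2=(suspect,v1) N2.N3=(alive,v0)
Op 7: gossip N0<->N1 -> N0.N0=(dead,v1) N0.N1=(alive,v0) N0.N2=(alive,v0) N0.N3=(alive,v0) | N1.N0=(dead,v1) N1.N1=(alive,v0) N1.N2=(alive,v0) N1.N3=(alive,v0)
Op 8: gossip N2<->N1 -> N2.N0=(dead,v1) N2.N1=(alive,v0) N2.N2=(suspect,v1) N2.N3=(alive,v0) | N1.N0=(dead,v1) N1.N1=(alive,v0) N1.N2=(suspect,v1) N1.N3=(alive,v0)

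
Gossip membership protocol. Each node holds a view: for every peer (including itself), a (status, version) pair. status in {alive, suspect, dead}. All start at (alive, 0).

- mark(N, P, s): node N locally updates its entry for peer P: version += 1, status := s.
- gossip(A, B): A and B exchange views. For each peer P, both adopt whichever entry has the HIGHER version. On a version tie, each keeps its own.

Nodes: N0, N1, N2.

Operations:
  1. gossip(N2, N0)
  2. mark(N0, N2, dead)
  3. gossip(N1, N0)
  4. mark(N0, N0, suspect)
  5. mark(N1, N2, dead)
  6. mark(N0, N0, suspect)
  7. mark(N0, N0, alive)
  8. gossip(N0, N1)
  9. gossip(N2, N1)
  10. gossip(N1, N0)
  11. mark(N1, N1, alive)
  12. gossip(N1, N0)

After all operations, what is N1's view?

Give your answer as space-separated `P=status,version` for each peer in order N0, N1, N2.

Answer: N0=alive,3 N1=alive,1 N2=dead,2

Derivation:
Op 1: gossip N2<->N0 -> N2.N0=(alive,v0) N2.N1=(alive,v0) N2.N2=(alive,v0) | N0.N0=(alive,v0) N0.N1=(alive,v0) N0.N2=(alive,v0)
Op 2: N0 marks N2=dead -> (dead,v1)
Op 3: gossip N1<->N0 -> N1.N0=(alive,v0) N1.N1=(alive,v0) N1.N2=(dead,v1) | N0.N0=(alive,v0) N0.N1=(alive,v0) N0.N2=(dead,v1)
Op 4: N0 marks N0=suspect -> (suspect,v1)
Op 5: N1 marks N2=dead -> (dead,v2)
Op 6: N0 marks N0=suspect -> (suspect,v2)
Op 7: N0 marks N0=alive -> (alive,v3)
Op 8: gossip N0<->N1 -> N0.N0=(alive,v3) N0.N1=(alive,v0) N0.N2=(dead,v2) | N1.N0=(alive,v3) N1.N1=(alive,v0) N1.N2=(dead,v2)
Op 9: gossip N2<->N1 -> N2.N0=(alive,v3) N2.N1=(alive,v0) N2.N2=(dead,v2) | N1.N0=(alive,v3) N1.N1=(alive,v0) N1.N2=(dead,v2)
Op 10: gossip N1<->N0 -> N1.N0=(alive,v3) N1.N1=(alive,v0) N1.N2=(dead,v2) | N0.N0=(alive,v3) N0.N1=(alive,v0) N0.N2=(dead,v2)
Op 11: N1 marks N1=alive -> (alive,v1)
Op 12: gossip N1<->N0 -> N1.N0=(alive,v3) N1.N1=(alive,v1) N1.N2=(dead,v2) | N0.N0=(alive,v3) N0.N1=(alive,v1) N0.N2=(dead,v2)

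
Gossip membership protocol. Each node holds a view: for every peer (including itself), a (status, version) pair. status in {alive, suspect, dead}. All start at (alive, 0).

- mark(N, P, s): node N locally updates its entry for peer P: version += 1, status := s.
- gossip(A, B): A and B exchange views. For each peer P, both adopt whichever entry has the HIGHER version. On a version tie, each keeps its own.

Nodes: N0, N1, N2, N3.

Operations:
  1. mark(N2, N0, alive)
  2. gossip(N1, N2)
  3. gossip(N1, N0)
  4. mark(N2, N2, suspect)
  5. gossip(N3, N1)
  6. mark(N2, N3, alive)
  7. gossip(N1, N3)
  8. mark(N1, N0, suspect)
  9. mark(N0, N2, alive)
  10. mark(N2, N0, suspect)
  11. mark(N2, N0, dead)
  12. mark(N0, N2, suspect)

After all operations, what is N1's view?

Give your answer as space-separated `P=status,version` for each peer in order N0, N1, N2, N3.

Answer: N0=suspect,2 N1=alive,0 N2=alive,0 N3=alive,0

Derivation:
Op 1: N2 marks N0=alive -> (alive,v1)
Op 2: gossip N1<->N2 -> N1.N0=(alive,v1) N1.N1=(alive,v0) N1.N2=(alive,v0) N1.N3=(alive,v0) | N2.N0=(alive,v1) N2.N1=(alive,v0) N2.N2=(alive,v0) N2.N3=(alive,v0)
Op 3: gossip N1<->N0 -> N1.N0=(alive,v1) N1.N1=(alive,v0) N1.N2=(alive,v0) N1.N3=(alive,v0) | N0.N0=(alive,v1) N0.N1=(alive,v0) N0.N2=(alive,v0) N0.N3=(alive,v0)
Op 4: N2 marks N2=suspect -> (suspect,v1)
Op 5: gossip N3<->N1 -> N3.N0=(alive,v1) N3.N1=(alive,v0) N3.N2=(alive,v0) N3.N3=(alive,v0) | N1.N0=(alive,v1) N1.N1=(alive,v0) N1.N2=(alive,v0) N1.N3=(alive,v0)
Op 6: N2 marks N3=alive -> (alive,v1)
Op 7: gossip N1<->N3 -> N1.N0=(alive,v1) N1.N1=(alive,v0) N1.N2=(alive,v0) N1.N3=(alive,v0) | N3.N0=(alive,v1) N3.N1=(alive,v0) N3.N2=(alive,v0) N3.N3=(alive,v0)
Op 8: N1 marks N0=suspect -> (suspect,v2)
Op 9: N0 marks N2=alive -> (alive,v1)
Op 10: N2 marks N0=suspect -> (suspect,v2)
Op 11: N2 marks N0=dead -> (dead,v3)
Op 12: N0 marks N2=suspect -> (suspect,v2)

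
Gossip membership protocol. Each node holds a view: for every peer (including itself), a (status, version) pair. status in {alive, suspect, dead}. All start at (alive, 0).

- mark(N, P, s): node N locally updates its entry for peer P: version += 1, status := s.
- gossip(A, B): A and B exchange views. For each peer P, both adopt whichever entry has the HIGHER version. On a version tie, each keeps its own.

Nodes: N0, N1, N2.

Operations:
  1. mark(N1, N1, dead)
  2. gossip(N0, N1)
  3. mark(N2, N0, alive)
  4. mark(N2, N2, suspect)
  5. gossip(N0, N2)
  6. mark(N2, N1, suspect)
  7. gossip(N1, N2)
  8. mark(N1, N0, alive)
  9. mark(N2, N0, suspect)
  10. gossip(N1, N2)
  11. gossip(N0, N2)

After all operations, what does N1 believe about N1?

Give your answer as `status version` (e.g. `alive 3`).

Op 1: N1 marks N1=dead -> (dead,v1)
Op 2: gossip N0<->N1 -> N0.N0=(alive,v0) N0.N1=(dead,v1) N0.N2=(alive,v0) | N1.N0=(alive,v0) N1.N1=(dead,v1) N1.N2=(alive,v0)
Op 3: N2 marks N0=alive -> (alive,v1)
Op 4: N2 marks N2=suspect -> (suspect,v1)
Op 5: gossip N0<->N2 -> N0.N0=(alive,v1) N0.N1=(dead,v1) N0.N2=(suspect,v1) | N2.N0=(alive,v1) N2.N1=(dead,v1) N2.N2=(suspect,v1)
Op 6: N2 marks N1=suspect -> (suspect,v2)
Op 7: gossip N1<->N2 -> N1.N0=(alive,v1) N1.N1=(suspect,v2) N1.N2=(suspect,v1) | N2.N0=(alive,v1) N2.N1=(suspect,v2) N2.N2=(suspect,v1)
Op 8: N1 marks N0=alive -> (alive,v2)
Op 9: N2 marks N0=suspect -> (suspect,v2)
Op 10: gossip N1<->N2 -> N1.N0=(alive,v2) N1.N1=(suspect,v2) N1.N2=(suspect,v1) | N2.N0=(suspect,v2) N2.N1=(suspect,v2) N2.N2=(suspect,v1)
Op 11: gossip N0<->N2 -> N0.N0=(suspect,v2) N0.N1=(suspect,v2) N0.N2=(suspect,v1) | N2.N0=(suspect,v2) N2.N1=(suspect,v2) N2.N2=(suspect,v1)

Answer: suspect 2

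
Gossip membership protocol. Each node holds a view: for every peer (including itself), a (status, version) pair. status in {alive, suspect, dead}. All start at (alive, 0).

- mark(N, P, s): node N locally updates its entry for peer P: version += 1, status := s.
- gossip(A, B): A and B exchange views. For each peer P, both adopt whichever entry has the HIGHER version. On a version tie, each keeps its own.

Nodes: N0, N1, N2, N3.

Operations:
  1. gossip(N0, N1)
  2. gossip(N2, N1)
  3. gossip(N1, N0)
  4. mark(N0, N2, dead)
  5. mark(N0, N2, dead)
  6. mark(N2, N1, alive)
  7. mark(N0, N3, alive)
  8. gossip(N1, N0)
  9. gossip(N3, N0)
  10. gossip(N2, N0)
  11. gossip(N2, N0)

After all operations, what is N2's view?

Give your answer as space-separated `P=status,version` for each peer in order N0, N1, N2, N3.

Op 1: gossip N0<->N1 -> N0.N0=(alive,v0) N0.N1=(alive,v0) N0.N2=(alive,v0) N0.N3=(alive,v0) | N1.N0=(alive,v0) N1.N1=(alive,v0) N1.N2=(alive,v0) N1.N3=(alive,v0)
Op 2: gossip N2<->N1 -> N2.N0=(alive,v0) N2.N1=(alive,v0) N2.N2=(alive,v0) N2.N3=(alive,v0) | N1.N0=(alive,v0) N1.N1=(alive,v0) N1.N2=(alive,v0) N1.N3=(alive,v0)
Op 3: gossip N1<->N0 -> N1.N0=(alive,v0) N1.N1=(alive,v0) N1.N2=(alive,v0) N1.N3=(alive,v0) | N0.N0=(alive,v0) N0.N1=(alive,v0) N0.N2=(alive,v0) N0.N3=(alive,v0)
Op 4: N0 marks N2=dead -> (dead,v1)
Op 5: N0 marks N2=dead -> (dead,v2)
Op 6: N2 marks N1=alive -> (alive,v1)
Op 7: N0 marks N3=alive -> (alive,v1)
Op 8: gossip N1<->N0 -> N1.N0=(alive,v0) N1.N1=(alive,v0) N1.N2=(dead,v2) N1.N3=(alive,v1) | N0.N0=(alive,v0) N0.N1=(alive,v0) N0.N2=(dead,v2) N0.N3=(alive,v1)
Op 9: gossip N3<->N0 -> N3.N0=(alive,v0) N3.N1=(alive,v0) N3.N2=(dead,v2) N3.N3=(alive,v1) | N0.N0=(alive,v0) N0.N1=(alive,v0) N0.N2=(dead,v2) N0.N3=(alive,v1)
Op 10: gossip N2<->N0 -> N2.N0=(alive,v0) N2.N1=(alive,v1) N2.N2=(dead,v2) N2.N3=(alive,v1) | N0.N0=(alive,v0) N0.N1=(alive,v1) N0.N2=(dead,v2) N0.N3=(alive,v1)
Op 11: gossip N2<->N0 -> N2.N0=(alive,v0) N2.N1=(alive,v1) N2.N2=(dead,v2) N2.N3=(alive,v1) | N0.N0=(alive,v0) N0.N1=(alive,v1) N0.N2=(dead,v2) N0.N3=(alive,v1)

Answer: N0=alive,0 N1=alive,1 N2=dead,2 N3=alive,1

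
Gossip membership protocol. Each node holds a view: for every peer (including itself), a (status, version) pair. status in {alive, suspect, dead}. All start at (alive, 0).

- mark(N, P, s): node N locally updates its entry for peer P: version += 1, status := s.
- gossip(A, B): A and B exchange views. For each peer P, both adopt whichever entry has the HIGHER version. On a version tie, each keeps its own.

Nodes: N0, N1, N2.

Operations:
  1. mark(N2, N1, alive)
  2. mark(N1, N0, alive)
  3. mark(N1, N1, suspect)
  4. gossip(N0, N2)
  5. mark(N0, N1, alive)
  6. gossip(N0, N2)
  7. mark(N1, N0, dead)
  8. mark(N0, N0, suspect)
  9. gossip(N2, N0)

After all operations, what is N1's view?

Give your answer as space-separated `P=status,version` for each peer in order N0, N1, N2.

Answer: N0=dead,2 N1=suspect,1 N2=alive,0

Derivation:
Op 1: N2 marks N1=alive -> (alive,v1)
Op 2: N1 marks N0=alive -> (alive,v1)
Op 3: N1 marks N1=suspect -> (suspect,v1)
Op 4: gossip N0<->N2 -> N0.N0=(alive,v0) N0.N1=(alive,v1) N0.N2=(alive,v0) | N2.N0=(alive,v0) N2.N1=(alive,v1) N2.N2=(alive,v0)
Op 5: N0 marks N1=alive -> (alive,v2)
Op 6: gossip N0<->N2 -> N0.N0=(alive,v0) N0.N1=(alive,v2) N0.N2=(alive,v0) | N2.N0=(alive,v0) N2.N1=(alive,v2) N2.N2=(alive,v0)
Op 7: N1 marks N0=dead -> (dead,v2)
Op 8: N0 marks N0=suspect -> (suspect,v1)
Op 9: gossip N2<->N0 -> N2.N0=(suspect,v1) N2.N1=(alive,v2) N2.N2=(alive,v0) | N0.N0=(suspect,v1) N0.N1=(alive,v2) N0.N2=(alive,v0)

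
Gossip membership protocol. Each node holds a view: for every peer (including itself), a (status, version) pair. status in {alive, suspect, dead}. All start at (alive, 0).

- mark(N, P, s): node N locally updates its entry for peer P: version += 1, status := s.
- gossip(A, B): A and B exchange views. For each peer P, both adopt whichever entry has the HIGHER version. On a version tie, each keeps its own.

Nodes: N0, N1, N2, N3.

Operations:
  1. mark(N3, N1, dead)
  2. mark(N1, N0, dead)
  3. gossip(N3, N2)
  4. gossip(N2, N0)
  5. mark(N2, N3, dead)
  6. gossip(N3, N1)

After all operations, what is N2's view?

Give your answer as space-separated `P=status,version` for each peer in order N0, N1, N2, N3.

Op 1: N3 marks N1=dead -> (dead,v1)
Op 2: N1 marks N0=dead -> (dead,v1)
Op 3: gossip N3<->N2 -> N3.N0=(alive,v0) N3.N1=(dead,v1) N3.N2=(alive,v0) N3.N3=(alive,v0) | N2.N0=(alive,v0) N2.N1=(dead,v1) N2.N2=(alive,v0) N2.N3=(alive,v0)
Op 4: gossip N2<->N0 -> N2.N0=(alive,v0) N2.N1=(dead,v1) N2.N2=(alive,v0) N2.N3=(alive,v0) | N0.N0=(alive,v0) N0.N1=(dead,v1) N0.N2=(alive,v0) N0.N3=(alive,v0)
Op 5: N2 marks N3=dead -> (dead,v1)
Op 6: gossip N3<->N1 -> N3.N0=(dead,v1) N3.N1=(dead,v1) N3.N2=(alive,v0) N3.N3=(alive,v0) | N1.N0=(dead,v1) N1.N1=(dead,v1) N1.N2=(alive,v0) N1.N3=(alive,v0)

Answer: N0=alive,0 N1=dead,1 N2=alive,0 N3=dead,1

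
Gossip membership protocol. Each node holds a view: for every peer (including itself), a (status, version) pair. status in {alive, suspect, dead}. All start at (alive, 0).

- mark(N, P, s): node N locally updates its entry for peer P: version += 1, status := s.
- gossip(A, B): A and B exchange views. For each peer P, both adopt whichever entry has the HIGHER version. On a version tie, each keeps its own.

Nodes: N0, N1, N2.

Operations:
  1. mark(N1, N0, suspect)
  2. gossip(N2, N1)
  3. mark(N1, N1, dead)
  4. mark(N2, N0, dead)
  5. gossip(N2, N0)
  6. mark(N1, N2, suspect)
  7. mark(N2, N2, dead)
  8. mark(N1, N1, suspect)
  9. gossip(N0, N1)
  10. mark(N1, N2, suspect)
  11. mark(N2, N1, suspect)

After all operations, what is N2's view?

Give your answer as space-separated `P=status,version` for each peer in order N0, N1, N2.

Answer: N0=dead,2 N1=suspect,1 N2=dead,1

Derivation:
Op 1: N1 marks N0=suspect -> (suspect,v1)
Op 2: gossip N2<->N1 -> N2.N0=(suspect,v1) N2.N1=(alive,v0) N2.N2=(alive,v0) | N1.N0=(suspect,v1) N1.N1=(alive,v0) N1.N2=(alive,v0)
Op 3: N1 marks N1=dead -> (dead,v1)
Op 4: N2 marks N0=dead -> (dead,v2)
Op 5: gossip N2<->N0 -> N2.N0=(dead,v2) N2.N1=(alive,v0) N2.N2=(alive,v0) | N0.N0=(dead,v2) N0.N1=(alive,v0) N0.N2=(alive,v0)
Op 6: N1 marks N2=suspect -> (suspect,v1)
Op 7: N2 marks N2=dead -> (dead,v1)
Op 8: N1 marks N1=suspect -> (suspect,v2)
Op 9: gossip N0<->N1 -> N0.N0=(dead,v2) N0.N1=(suspect,v2) N0.N2=(suspect,v1) | N1.N0=(dead,v2) N1.N1=(suspect,v2) N1.N2=(suspect,v1)
Op 10: N1 marks N2=suspect -> (suspect,v2)
Op 11: N2 marks N1=suspect -> (suspect,v1)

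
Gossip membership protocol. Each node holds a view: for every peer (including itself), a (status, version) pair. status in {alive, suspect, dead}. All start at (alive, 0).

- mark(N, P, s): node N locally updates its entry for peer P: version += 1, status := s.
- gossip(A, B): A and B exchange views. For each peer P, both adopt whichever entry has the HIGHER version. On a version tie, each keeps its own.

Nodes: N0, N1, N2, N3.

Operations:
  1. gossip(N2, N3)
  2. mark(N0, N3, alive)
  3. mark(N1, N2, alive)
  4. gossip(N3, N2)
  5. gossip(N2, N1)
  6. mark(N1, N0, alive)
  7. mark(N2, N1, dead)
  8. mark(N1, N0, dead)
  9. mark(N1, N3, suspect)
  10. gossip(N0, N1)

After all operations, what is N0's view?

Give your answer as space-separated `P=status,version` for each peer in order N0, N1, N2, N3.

Answer: N0=dead,2 N1=alive,0 N2=alive,1 N3=alive,1

Derivation:
Op 1: gossip N2<->N3 -> N2.N0=(alive,v0) N2.N1=(alive,v0) N2.N2=(alive,v0) N2.N3=(alive,v0) | N3.N0=(alive,v0) N3.N1=(alive,v0) N3.N2=(alive,v0) N3.N3=(alive,v0)
Op 2: N0 marks N3=alive -> (alive,v1)
Op 3: N1 marks N2=alive -> (alive,v1)
Op 4: gossip N3<->N2 -> N3.N0=(alive,v0) N3.N1=(alive,v0) N3.N2=(alive,v0) N3.N3=(alive,v0) | N2.N0=(alive,v0) N2.N1=(alive,v0) N2.N2=(alive,v0) N2.N3=(alive,v0)
Op 5: gossip N2<->N1 -> N2.N0=(alive,v0) N2.N1=(alive,v0) N2.N2=(alive,v1) N2.N3=(alive,v0) | N1.N0=(alive,v0) N1.N1=(alive,v0) N1.N2=(alive,v1) N1.N3=(alive,v0)
Op 6: N1 marks N0=alive -> (alive,v1)
Op 7: N2 marks N1=dead -> (dead,v1)
Op 8: N1 marks N0=dead -> (dead,v2)
Op 9: N1 marks N3=suspect -> (suspect,v1)
Op 10: gossip N0<->N1 -> N0.N0=(dead,v2) N0.N1=(alive,v0) N0.N2=(alive,v1) N0.N3=(alive,v1) | N1.N0=(dead,v2) N1.N1=(alive,v0) N1.N2=(alive,v1) N1.N3=(suspect,v1)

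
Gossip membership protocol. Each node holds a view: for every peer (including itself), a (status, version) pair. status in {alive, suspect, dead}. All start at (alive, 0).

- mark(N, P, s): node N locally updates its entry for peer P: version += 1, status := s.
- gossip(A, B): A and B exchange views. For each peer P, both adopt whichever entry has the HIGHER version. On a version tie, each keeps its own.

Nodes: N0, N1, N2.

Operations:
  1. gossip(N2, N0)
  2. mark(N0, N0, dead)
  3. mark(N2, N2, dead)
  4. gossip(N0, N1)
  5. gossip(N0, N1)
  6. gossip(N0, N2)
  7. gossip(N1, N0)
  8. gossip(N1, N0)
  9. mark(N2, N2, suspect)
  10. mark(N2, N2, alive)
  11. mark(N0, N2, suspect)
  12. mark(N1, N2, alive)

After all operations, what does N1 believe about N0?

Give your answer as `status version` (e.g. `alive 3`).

Answer: dead 1

Derivation:
Op 1: gossip N2<->N0 -> N2.N0=(alive,v0) N2.N1=(alive,v0) N2.N2=(alive,v0) | N0.N0=(alive,v0) N0.N1=(alive,v0) N0.N2=(alive,v0)
Op 2: N0 marks N0=dead -> (dead,v1)
Op 3: N2 marks N2=dead -> (dead,v1)
Op 4: gossip N0<->N1 -> N0.N0=(dead,v1) N0.N1=(alive,v0) N0.N2=(alive,v0) | N1.N0=(dead,v1) N1.N1=(alive,v0) N1.N2=(alive,v0)
Op 5: gossip N0<->N1 -> N0.N0=(dead,v1) N0.N1=(alive,v0) N0.N2=(alive,v0) | N1.N0=(dead,v1) N1.N1=(alive,v0) N1.N2=(alive,v0)
Op 6: gossip N0<->N2 -> N0.N0=(dead,v1) N0.N1=(alive,v0) N0.N2=(dead,v1) | N2.N0=(dead,v1) N2.N1=(alive,v0) N2.N2=(dead,v1)
Op 7: gossip N1<->N0 -> N1.N0=(dead,v1) N1.N1=(alive,v0) N1.N2=(dead,v1) | N0.N0=(dead,v1) N0.N1=(alive,v0) N0.N2=(dead,v1)
Op 8: gossip N1<->N0 -> N1.N0=(dead,v1) N1.N1=(alive,v0) N1.N2=(dead,v1) | N0.N0=(dead,v1) N0.N1=(alive,v0) N0.N2=(dead,v1)
Op 9: N2 marks N2=suspect -> (suspect,v2)
Op 10: N2 marks N2=alive -> (alive,v3)
Op 11: N0 marks N2=suspect -> (suspect,v2)
Op 12: N1 marks N2=alive -> (alive,v2)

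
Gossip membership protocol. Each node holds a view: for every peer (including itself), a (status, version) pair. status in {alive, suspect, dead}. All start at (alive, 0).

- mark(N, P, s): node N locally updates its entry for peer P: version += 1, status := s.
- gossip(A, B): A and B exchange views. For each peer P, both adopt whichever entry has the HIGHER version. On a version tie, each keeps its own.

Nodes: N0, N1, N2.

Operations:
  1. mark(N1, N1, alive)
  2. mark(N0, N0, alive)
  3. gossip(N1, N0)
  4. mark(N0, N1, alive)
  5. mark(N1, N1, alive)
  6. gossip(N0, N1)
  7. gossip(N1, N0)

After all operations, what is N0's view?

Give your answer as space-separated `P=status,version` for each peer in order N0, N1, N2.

Answer: N0=alive,1 N1=alive,2 N2=alive,0

Derivation:
Op 1: N1 marks N1=alive -> (alive,v1)
Op 2: N0 marks N0=alive -> (alive,v1)
Op 3: gossip N1<->N0 -> N1.N0=(alive,v1) N1.N1=(alive,v1) N1.N2=(alive,v0) | N0.N0=(alive,v1) N0.N1=(alive,v1) N0.N2=(alive,v0)
Op 4: N0 marks N1=alive -> (alive,v2)
Op 5: N1 marks N1=alive -> (alive,v2)
Op 6: gossip N0<->N1 -> N0.N0=(alive,v1) N0.N1=(alive,v2) N0.N2=(alive,v0) | N1.N0=(alive,v1) N1.N1=(alive,v2) N1.N2=(alive,v0)
Op 7: gossip N1<->N0 -> N1.N0=(alive,v1) N1.N1=(alive,v2) N1.N2=(alive,v0) | N0.N0=(alive,v1) N0.N1=(alive,v2) N0.N2=(alive,v0)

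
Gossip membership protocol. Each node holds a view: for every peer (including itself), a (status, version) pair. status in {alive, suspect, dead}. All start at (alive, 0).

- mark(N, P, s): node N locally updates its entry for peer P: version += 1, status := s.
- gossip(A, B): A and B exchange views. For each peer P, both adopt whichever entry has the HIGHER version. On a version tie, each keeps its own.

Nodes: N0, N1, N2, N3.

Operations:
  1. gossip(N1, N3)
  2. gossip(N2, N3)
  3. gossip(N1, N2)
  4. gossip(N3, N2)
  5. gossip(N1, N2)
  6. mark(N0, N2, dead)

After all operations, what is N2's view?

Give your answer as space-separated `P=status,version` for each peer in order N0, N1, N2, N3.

Answer: N0=alive,0 N1=alive,0 N2=alive,0 N3=alive,0

Derivation:
Op 1: gossip N1<->N3 -> N1.N0=(alive,v0) N1.N1=(alive,v0) N1.N2=(alive,v0) N1.N3=(alive,v0) | N3.N0=(alive,v0) N3.N1=(alive,v0) N3.N2=(alive,v0) N3.N3=(alive,v0)
Op 2: gossip N2<->N3 -> N2.N0=(alive,v0) N2.N1=(alive,v0) N2.N2=(alive,v0) N2.N3=(alive,v0) | N3.N0=(alive,v0) N3.N1=(alive,v0) N3.N2=(alive,v0) N3.N3=(alive,v0)
Op 3: gossip N1<->N2 -> N1.N0=(alive,v0) N1.N1=(alive,v0) N1.N2=(alive,v0) N1.N3=(alive,v0) | N2.N0=(alive,v0) N2.N1=(alive,v0) N2.N2=(alive,v0) N2.N3=(alive,v0)
Op 4: gossip N3<->N2 -> N3.N0=(alive,v0) N3.N1=(alive,v0) N3.N2=(alive,v0) N3.N3=(alive,v0) | N2.N0=(alive,v0) N2.N1=(alive,v0) N2.N2=(alive,v0) N2.N3=(alive,v0)
Op 5: gossip N1<->N2 -> N1.N0=(alive,v0) N1.N1=(alive,v0) N1.N2=(alive,v0) N1.N3=(alive,v0) | N2.N0=(alive,v0) N2.N1=(alive,v0) N2.N2=(alive,v0) N2.N3=(alive,v0)
Op 6: N0 marks N2=dead -> (dead,v1)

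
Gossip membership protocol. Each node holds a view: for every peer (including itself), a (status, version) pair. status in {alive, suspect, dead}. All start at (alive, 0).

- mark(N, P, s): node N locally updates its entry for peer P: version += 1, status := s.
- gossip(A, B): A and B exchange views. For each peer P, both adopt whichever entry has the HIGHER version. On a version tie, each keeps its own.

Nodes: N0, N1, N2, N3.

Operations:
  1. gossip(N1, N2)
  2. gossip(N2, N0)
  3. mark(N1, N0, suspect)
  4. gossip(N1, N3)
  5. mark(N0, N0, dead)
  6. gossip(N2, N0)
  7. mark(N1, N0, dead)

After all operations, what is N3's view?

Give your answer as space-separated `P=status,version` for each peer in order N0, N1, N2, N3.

Op 1: gossip N1<->N2 -> N1.N0=(alive,v0) N1.N1=(alive,v0) N1.N2=(alive,v0) N1.N3=(alive,v0) | N2.N0=(alive,v0) N2.N1=(alive,v0) N2.N2=(alive,v0) N2.N3=(alive,v0)
Op 2: gossip N2<->N0 -> N2.N0=(alive,v0) N2.N1=(alive,v0) N2.N2=(alive,v0) N2.N3=(alive,v0) | N0.N0=(alive,v0) N0.N1=(alive,v0) N0.N2=(alive,v0) N0.N3=(alive,v0)
Op 3: N1 marks N0=suspect -> (suspect,v1)
Op 4: gossip N1<->N3 -> N1.N0=(suspect,v1) N1.N1=(alive,v0) N1.N2=(alive,v0) N1.N3=(alive,v0) | N3.N0=(suspect,v1) N3.N1=(alive,v0) N3.N2=(alive,v0) N3.N3=(alive,v0)
Op 5: N0 marks N0=dead -> (dead,v1)
Op 6: gossip N2<->N0 -> N2.N0=(dead,v1) N2.N1=(alive,v0) N2.N2=(alive,v0) N2.N3=(alive,v0) | N0.N0=(dead,v1) N0.N1=(alive,v0) N0.N2=(alive,v0) N0.N3=(alive,v0)
Op 7: N1 marks N0=dead -> (dead,v2)

Answer: N0=suspect,1 N1=alive,0 N2=alive,0 N3=alive,0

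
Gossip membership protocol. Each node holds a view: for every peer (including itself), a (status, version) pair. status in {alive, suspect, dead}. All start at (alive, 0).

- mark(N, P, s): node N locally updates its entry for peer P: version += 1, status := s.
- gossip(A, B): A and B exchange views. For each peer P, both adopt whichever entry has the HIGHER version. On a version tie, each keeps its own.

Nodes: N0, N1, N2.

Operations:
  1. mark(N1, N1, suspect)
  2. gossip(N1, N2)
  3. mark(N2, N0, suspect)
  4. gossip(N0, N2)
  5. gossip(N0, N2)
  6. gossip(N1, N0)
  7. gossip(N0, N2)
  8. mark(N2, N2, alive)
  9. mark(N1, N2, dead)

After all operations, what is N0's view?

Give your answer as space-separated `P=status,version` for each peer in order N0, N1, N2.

Answer: N0=suspect,1 N1=suspect,1 N2=alive,0

Derivation:
Op 1: N1 marks N1=suspect -> (suspect,v1)
Op 2: gossip N1<->N2 -> N1.N0=(alive,v0) N1.N1=(suspect,v1) N1.N2=(alive,v0) | N2.N0=(alive,v0) N2.N1=(suspect,v1) N2.N2=(alive,v0)
Op 3: N2 marks N0=suspect -> (suspect,v1)
Op 4: gossip N0<->N2 -> N0.N0=(suspect,v1) N0.N1=(suspect,v1) N0.N2=(alive,v0) | N2.N0=(suspect,v1) N2.N1=(suspect,v1) N2.N2=(alive,v0)
Op 5: gossip N0<->N2 -> N0.N0=(suspect,v1) N0.N1=(suspect,v1) N0.N2=(alive,v0) | N2.N0=(suspect,v1) N2.N1=(suspect,v1) N2.N2=(alive,v0)
Op 6: gossip N1<->N0 -> N1.N0=(suspect,v1) N1.N1=(suspect,v1) N1.N2=(alive,v0) | N0.N0=(suspect,v1) N0.N1=(suspect,v1) N0.N2=(alive,v0)
Op 7: gossip N0<->N2 -> N0.N0=(suspect,v1) N0.N1=(suspect,v1) N0.N2=(alive,v0) | N2.N0=(suspect,v1) N2.N1=(suspect,v1) N2.N2=(alive,v0)
Op 8: N2 marks N2=alive -> (alive,v1)
Op 9: N1 marks N2=dead -> (dead,v1)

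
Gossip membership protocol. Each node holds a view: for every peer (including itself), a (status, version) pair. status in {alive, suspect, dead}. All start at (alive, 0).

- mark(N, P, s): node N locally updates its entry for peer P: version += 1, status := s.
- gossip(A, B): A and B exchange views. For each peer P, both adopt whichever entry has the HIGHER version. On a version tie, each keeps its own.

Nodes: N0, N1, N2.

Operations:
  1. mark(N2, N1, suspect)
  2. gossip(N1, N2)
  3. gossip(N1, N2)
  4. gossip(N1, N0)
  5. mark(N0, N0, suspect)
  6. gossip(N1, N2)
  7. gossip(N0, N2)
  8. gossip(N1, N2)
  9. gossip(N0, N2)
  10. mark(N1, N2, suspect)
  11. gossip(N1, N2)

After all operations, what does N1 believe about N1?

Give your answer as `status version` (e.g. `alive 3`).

Answer: suspect 1

Derivation:
Op 1: N2 marks N1=suspect -> (suspect,v1)
Op 2: gossip N1<->N2 -> N1.N0=(alive,v0) N1.N1=(suspect,v1) N1.N2=(alive,v0) | N2.N0=(alive,v0) N2.N1=(suspect,v1) N2.N2=(alive,v0)
Op 3: gossip N1<->N2 -> N1.N0=(alive,v0) N1.N1=(suspect,v1) N1.N2=(alive,v0) | N2.N0=(alive,v0) N2.N1=(suspect,v1) N2.N2=(alive,v0)
Op 4: gossip N1<->N0 -> N1.N0=(alive,v0) N1.N1=(suspect,v1) N1.N2=(alive,v0) | N0.N0=(alive,v0) N0.N1=(suspect,v1) N0.N2=(alive,v0)
Op 5: N0 marks N0=suspect -> (suspect,v1)
Op 6: gossip N1<->N2 -> N1.N0=(alive,v0) N1.N1=(suspect,v1) N1.N2=(alive,v0) | N2.N0=(alive,v0) N2.N1=(suspect,v1) N2.N2=(alive,v0)
Op 7: gossip N0<->N2 -> N0.N0=(suspect,v1) N0.N1=(suspect,v1) N0.N2=(alive,v0) | N2.N0=(suspect,v1) N2.N1=(suspect,v1) N2.N2=(alive,v0)
Op 8: gossip N1<->N2 -> N1.N0=(suspect,v1) N1.N1=(suspect,v1) N1.N2=(alive,v0) | N2.N0=(suspect,v1) N2.N1=(suspect,v1) N2.N2=(alive,v0)
Op 9: gossip N0<->N2 -> N0.N0=(suspect,v1) N0.N1=(suspect,v1) N0.N2=(alive,v0) | N2.N0=(suspect,v1) N2.N1=(suspect,v1) N2.N2=(alive,v0)
Op 10: N1 marks N2=suspect -> (suspect,v1)
Op 11: gossip N1<->N2 -> N1.N0=(suspect,v1) N1.N1=(suspect,v1) N1.N2=(suspect,v1) | N2.N0=(suspect,v1) N2.N1=(suspect,v1) N2.N2=(suspect,v1)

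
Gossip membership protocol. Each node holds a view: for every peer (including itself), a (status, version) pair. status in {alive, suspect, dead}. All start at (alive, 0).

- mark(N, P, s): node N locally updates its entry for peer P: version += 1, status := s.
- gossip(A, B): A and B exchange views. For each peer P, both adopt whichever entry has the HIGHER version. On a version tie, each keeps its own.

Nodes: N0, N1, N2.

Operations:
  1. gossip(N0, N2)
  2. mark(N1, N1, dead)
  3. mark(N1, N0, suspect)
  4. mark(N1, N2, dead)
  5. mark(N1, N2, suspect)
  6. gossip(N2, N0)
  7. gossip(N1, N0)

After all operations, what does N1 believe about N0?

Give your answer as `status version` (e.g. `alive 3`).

Answer: suspect 1

Derivation:
Op 1: gossip N0<->N2 -> N0.N0=(alive,v0) N0.N1=(alive,v0) N0.N2=(alive,v0) | N2.N0=(alive,v0) N2.N1=(alive,v0) N2.N2=(alive,v0)
Op 2: N1 marks N1=dead -> (dead,v1)
Op 3: N1 marks N0=suspect -> (suspect,v1)
Op 4: N1 marks N2=dead -> (dead,v1)
Op 5: N1 marks N2=suspect -> (suspect,v2)
Op 6: gossip N2<->N0 -> N2.N0=(alive,v0) N2.N1=(alive,v0) N2.N2=(alive,v0) | N0.N0=(alive,v0) N0.N1=(alive,v0) N0.N2=(alive,v0)
Op 7: gossip N1<->N0 -> N1.N0=(suspect,v1) N1.N1=(dead,v1) N1.N2=(suspect,v2) | N0.N0=(suspect,v1) N0.N1=(dead,v1) N0.N2=(suspect,v2)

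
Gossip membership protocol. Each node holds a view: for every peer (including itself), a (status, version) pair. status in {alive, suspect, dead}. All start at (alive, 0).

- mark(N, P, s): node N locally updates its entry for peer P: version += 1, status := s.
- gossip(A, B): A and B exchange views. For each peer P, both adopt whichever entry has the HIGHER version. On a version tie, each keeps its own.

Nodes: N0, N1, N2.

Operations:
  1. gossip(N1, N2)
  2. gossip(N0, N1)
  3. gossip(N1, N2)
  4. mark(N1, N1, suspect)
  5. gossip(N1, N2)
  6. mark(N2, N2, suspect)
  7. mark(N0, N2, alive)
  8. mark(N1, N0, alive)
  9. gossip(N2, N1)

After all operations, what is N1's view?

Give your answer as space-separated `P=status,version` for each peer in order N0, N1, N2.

Op 1: gossip N1<->N2 -> N1.N0=(alive,v0) N1.N1=(alive,v0) N1.N2=(alive,v0) | N2.N0=(alive,v0) N2.N1=(alive,v0) N2.N2=(alive,v0)
Op 2: gossip N0<->N1 -> N0.N0=(alive,v0) N0.N1=(alive,v0) N0.N2=(alive,v0) | N1.N0=(alive,v0) N1.N1=(alive,v0) N1.N2=(alive,v0)
Op 3: gossip N1<->N2 -> N1.N0=(alive,v0) N1.N1=(alive,v0) N1.N2=(alive,v0) | N2.N0=(alive,v0) N2.N1=(alive,v0) N2.N2=(alive,v0)
Op 4: N1 marks N1=suspect -> (suspect,v1)
Op 5: gossip N1<->N2 -> N1.N0=(alive,v0) N1.N1=(suspect,v1) N1.N2=(alive,v0) | N2.N0=(alive,v0) N2.N1=(suspect,v1) N2.N2=(alive,v0)
Op 6: N2 marks N2=suspect -> (suspect,v1)
Op 7: N0 marks N2=alive -> (alive,v1)
Op 8: N1 marks N0=alive -> (alive,v1)
Op 9: gossip N2<->N1 -> N2.N0=(alive,v1) N2.N1=(suspect,v1) N2.N2=(suspect,v1) | N1.N0=(alive,v1) N1.N1=(suspect,v1) N1.N2=(suspect,v1)

Answer: N0=alive,1 N1=suspect,1 N2=suspect,1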